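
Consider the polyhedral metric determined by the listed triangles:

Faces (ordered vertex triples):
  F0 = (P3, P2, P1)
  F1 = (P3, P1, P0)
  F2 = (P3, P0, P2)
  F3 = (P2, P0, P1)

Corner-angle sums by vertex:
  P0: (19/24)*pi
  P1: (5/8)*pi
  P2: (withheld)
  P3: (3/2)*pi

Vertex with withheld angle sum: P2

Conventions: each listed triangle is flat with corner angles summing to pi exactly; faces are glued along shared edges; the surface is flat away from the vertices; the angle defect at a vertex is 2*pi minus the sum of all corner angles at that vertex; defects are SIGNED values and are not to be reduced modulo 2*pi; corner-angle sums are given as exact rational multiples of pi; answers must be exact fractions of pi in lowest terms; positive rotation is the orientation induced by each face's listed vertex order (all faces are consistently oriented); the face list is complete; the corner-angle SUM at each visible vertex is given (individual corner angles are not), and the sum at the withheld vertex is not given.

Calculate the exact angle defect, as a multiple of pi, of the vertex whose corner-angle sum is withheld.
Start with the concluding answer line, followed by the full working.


Answer: defect(P2) = (11/12)*pi

V = 4, E = 6, F = 4; chi = V - E + F = 2
Gauss-Bonnet: total defect = 2*pi*chi = 4*pi; visible defects sum to (37/12)*pi


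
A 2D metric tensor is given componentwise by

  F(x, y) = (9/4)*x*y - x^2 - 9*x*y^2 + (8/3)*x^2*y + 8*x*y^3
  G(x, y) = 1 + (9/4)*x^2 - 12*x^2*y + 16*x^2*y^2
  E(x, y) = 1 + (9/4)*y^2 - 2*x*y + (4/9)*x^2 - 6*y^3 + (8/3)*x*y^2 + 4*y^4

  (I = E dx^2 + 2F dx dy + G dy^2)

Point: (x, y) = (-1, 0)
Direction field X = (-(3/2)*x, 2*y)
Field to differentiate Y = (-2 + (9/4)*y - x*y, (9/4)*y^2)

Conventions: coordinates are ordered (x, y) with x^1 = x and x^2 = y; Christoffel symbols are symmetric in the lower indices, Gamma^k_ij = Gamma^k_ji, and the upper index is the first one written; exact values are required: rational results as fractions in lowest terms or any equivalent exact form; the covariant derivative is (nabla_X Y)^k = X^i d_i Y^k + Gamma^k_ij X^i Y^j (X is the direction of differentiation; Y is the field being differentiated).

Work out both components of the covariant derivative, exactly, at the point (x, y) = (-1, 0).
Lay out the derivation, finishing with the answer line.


E = 13/9, F = -1, G = 13/4 at the point
E_x = -8/9, E_y = 2, F_x = 2, F_y = 5/12, G_x = -9/2, G_y = -12
EG - F^2 = 133/36;  g^inv = (36/133) * [[13/4, 1], [1, 13/9]]
first-kind symbols [ij,l] = (1/2)(d_i g_jl + d_j g_il - d_l g_ij): [xx,x] = E_x/2 = -4/9, [xx,y] = F_x - E_y/2 = 1, [xy,x] = E_y/2 = 1, [xy,y] = G_x/2 = -9/4, [yy,x] = F_y - G_x/2 = 8/3, [yy,y] = G_y/2 = -6
Gamma^x_ij = (G*[ij,x] - F*[ij,y])/(EG - F^2), Gamma^y_ij = (E*[ij,y] - F*[ij,x])/(EG - F^2)
Gamma_xxx = -16/133, Gamma_xxy = 36/133, Gamma_xyy = 96/133, Gamma_yxx = 36/133, Gamma_yxy = -81/133, Gamma_yyy = -216/133
X = (3/2, 0), Y = (-2, 0) at the point

Answer: (nabla_X Y)^x = 48/133, (nabla_X Y)^y = -108/133


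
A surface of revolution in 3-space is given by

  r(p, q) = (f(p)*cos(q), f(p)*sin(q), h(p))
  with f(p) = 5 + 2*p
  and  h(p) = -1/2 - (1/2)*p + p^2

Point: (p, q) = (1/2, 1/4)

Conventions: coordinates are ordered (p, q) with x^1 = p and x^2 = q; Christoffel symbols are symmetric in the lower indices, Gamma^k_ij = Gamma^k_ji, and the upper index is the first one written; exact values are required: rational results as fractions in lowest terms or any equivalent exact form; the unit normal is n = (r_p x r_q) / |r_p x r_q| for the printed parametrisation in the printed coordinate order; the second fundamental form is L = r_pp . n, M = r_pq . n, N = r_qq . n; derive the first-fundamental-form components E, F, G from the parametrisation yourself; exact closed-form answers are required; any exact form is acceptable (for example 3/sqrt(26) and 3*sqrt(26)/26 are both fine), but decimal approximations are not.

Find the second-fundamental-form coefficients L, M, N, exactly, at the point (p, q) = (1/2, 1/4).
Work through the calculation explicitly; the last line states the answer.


f = 6, f' = 2, f'' = 0, h' = 1/2, h'' = 2
E = 17/4, F = 0, G = 36; answer radicand W^2 = 17/4
unnormalised second-form numerators: l = 4, m = 0, n = 3; L = l/sqrt(17/4), and similarly M = m/sqrt(W^2), N = n/sqrt(W^2)

Answer: L = 8*sqrt(17)/17, M = 0, N = 6*sqrt(17)/17


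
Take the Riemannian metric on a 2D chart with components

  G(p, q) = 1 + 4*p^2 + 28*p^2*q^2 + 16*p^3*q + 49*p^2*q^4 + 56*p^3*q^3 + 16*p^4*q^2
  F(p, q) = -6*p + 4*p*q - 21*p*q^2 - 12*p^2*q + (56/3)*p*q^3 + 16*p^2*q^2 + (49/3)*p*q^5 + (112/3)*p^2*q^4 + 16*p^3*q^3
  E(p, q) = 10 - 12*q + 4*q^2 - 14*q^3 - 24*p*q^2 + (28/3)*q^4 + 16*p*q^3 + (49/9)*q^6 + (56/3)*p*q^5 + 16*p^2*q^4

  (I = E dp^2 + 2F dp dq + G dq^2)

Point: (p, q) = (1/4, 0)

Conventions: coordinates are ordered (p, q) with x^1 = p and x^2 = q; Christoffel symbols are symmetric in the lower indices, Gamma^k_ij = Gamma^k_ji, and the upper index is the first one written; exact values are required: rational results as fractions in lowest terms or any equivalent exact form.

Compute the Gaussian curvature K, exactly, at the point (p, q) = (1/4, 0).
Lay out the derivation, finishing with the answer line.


E = 10, F = -3/2, G = 5/4, EG - F^2 = 41/4 at the point
E_p = 0, E_q = -12, F_p = -6, F_q = 1/4, G_p = 2, G_q = 1/4
E_qq = -4, F_pq = -2, G_pp = 8
Compute both Brioschi determinants and normalise by (EG - F^2)^2.
M1 = [[-E_qq/2 + F_pq - G_pp/2, E_p/2, F_p - E_q/2], [F_q - G_p/2, E, F], [G_q/2, F, G]] = [[-4, 0, 0], [-3/4, 10, -3/2], [1/8, -3/2, 5/4]]; det M1 = -41
M2 = [[0, E_q/2, G_p/2], [E_q/2, E, F], [G_p/2, F, G]] = [[0, -6, 1], [-6, 10, -3/2], [1, -3/2, 5/4]]; det M2 = -37
det M1 - det M2 = -4; K = -4 / (41/4)^2 = -64/1681

Answer: K = -64/1681


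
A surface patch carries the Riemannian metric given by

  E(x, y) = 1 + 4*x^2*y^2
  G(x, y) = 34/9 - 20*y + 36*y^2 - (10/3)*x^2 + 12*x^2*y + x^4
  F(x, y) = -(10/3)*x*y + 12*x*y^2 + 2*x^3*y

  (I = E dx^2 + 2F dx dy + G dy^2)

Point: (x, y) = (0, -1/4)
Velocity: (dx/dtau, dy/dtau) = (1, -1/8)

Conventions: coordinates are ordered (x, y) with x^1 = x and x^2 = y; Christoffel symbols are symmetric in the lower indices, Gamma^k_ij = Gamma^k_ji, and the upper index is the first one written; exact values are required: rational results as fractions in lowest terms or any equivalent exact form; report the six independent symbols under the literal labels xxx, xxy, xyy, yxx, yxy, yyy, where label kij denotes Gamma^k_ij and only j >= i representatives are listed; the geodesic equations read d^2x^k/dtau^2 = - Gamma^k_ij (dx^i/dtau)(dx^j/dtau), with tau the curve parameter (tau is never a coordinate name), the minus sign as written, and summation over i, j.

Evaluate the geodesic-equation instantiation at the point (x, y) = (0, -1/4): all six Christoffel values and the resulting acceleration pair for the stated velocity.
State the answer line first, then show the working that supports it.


Answer: Gamma_xxx = 0, Gamma_xxy = 0, Gamma_xyy = 0, Gamma_yxx = 57/397, Gamma_yxy = 0, Gamma_yyy = -684/397; accelerations (d^2x/dtau^2, d^2y/dtau^2) = (0, -741/6352)

E = 1, F = 0, G = 397/36 at the point
E_x = 0, E_y = 0, F_x = 19/12, F_y = 0, G_x = 0, G_y = -38
EG - F^2 = 397/36;  g^inv = (36/397) * [[397/36, 0], [0, 1]]
first-kind symbols [ij,l] = (1/2)(d_i g_jl + d_j g_il - d_l g_ij): [xx,x] = E_x/2 = 0, [xx,y] = F_x - E_y/2 = 19/12, [xy,x] = E_y/2 = 0, [xy,y] = G_x/2 = 0, [yy,x] = F_y - G_x/2 = 0, [yy,y] = G_y/2 = -19
Gamma^x_ij = (G*[ij,x] - F*[ij,y])/(EG - F^2), Gamma^y_ij = (E*[ij,y] - F*[ij,x])/(EG - F^2)
Gamma_xxx = 0, Gamma_xxy = 0, Gamma_xyy = 0, Gamma_yxx = 57/397, Gamma_yxy = 0, Gamma_yyy = -684/397
d^2x/dtau^2 = -(Gamma_xxx*(1)^2 + 2*Gamma_xxy*(1)*(-1/8) + Gamma_xyy*(-1/8)^2) = 0
d^2y/dtau^2 = -(Gamma_yxx*(1)^2 + 2*Gamma_yxy*(1)*(-1/8) + Gamma_yyy*(-1/8)^2) = -741/6352


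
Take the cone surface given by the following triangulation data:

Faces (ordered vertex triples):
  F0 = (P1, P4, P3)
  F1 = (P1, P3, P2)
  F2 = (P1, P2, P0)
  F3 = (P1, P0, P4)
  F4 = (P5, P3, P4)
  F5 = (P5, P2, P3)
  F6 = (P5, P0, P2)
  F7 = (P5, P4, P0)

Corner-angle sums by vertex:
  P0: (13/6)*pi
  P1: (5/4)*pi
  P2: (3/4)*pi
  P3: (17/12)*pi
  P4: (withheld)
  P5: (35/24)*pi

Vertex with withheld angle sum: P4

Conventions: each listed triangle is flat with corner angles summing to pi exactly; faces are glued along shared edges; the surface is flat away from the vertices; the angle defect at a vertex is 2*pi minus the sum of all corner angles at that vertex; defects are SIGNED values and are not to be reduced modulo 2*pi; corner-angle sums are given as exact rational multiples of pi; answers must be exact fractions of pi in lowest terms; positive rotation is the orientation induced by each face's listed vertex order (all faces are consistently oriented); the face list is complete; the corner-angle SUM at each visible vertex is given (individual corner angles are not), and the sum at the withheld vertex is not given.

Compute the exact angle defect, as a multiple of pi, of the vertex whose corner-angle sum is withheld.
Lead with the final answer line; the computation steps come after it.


Answer: defect(P4) = (25/24)*pi

V = 6, E = 12, F = 8; chi = V - E + F = 2
Gauss-Bonnet: total defect = 2*pi*chi = 4*pi; visible defects sum to (71/24)*pi


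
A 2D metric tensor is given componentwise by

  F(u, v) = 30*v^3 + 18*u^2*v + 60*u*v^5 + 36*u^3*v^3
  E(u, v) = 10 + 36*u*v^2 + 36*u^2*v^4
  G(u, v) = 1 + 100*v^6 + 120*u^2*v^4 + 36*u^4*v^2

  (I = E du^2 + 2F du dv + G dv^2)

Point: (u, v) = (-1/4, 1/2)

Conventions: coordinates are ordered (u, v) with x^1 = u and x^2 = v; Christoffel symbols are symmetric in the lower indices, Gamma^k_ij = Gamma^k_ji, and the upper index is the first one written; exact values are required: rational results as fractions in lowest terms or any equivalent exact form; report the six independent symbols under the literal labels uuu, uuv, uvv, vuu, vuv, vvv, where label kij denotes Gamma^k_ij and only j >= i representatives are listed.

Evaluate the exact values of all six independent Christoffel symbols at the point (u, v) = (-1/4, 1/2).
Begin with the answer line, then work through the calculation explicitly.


Answer: Gamma_uuu = 1008/2549, Gamma_uuv = -1008/2549, Gamma_uvv = 5292/2549, Gamma_vuu = 552/2549, Gamma_vuv = -552/2549, Gamma_vvv = 2898/2549

E = 505/64, F = 483/128, G = 785/256 at the point
E_u = 63/8, E_v = -63/8, F_u = -57/32, F_v = 1185/64, G_u = -69/16, G_v = 1449/64
EG - F^2 = 2549/256;  g^inv = (256/2549) * [[785/256, -483/128], [-483/128, 505/64]]
first-kind symbols [ij,l] = (1/2)(d_i g_jl + d_j g_il - d_l g_ij): [uu,u] = E_u/2 = 63/16, [uu,v] = F_u - E_v/2 = 69/32, [uv,u] = E_v/2 = -63/16, [uv,v] = G_u/2 = -69/32, [vv,u] = F_v - G_u/2 = 1323/64, [vv,v] = G_v/2 = 1449/128
Gamma^u_ij = (G*[ij,u] - F*[ij,v])/(EG - F^2), Gamma^v_ij = (E*[ij,v] - F*[ij,u])/(EG - F^2)


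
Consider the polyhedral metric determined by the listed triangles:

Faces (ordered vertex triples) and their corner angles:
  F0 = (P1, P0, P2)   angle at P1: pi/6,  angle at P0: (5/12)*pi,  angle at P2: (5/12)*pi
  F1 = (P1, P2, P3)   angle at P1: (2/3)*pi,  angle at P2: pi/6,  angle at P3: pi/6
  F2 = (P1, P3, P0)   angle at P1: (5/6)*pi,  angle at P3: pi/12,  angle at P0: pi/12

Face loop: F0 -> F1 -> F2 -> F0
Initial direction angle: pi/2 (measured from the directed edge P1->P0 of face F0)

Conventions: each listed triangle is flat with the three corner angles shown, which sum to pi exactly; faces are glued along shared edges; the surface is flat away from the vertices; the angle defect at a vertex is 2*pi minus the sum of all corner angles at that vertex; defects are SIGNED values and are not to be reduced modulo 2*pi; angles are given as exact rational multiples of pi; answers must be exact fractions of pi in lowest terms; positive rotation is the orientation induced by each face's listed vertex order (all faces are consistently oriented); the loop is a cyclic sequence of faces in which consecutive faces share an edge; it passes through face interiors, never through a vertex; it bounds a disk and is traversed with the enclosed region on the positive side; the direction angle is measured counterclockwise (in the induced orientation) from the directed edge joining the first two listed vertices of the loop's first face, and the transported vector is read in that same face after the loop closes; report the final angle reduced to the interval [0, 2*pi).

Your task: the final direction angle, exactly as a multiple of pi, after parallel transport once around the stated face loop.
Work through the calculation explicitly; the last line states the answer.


enclosed vertex P1: corner angles sum to (5/3)*pi, defect = 2*pi - (5/3)*pi = pi/3
final direction = starting direction + enclosed defect total, reduced mod 2*pi (induced orientation)
final angle = pi/2 + pi/3 = (5/6)*pi (mod 2*pi)

Answer: final direction angle = (5/6)*pi


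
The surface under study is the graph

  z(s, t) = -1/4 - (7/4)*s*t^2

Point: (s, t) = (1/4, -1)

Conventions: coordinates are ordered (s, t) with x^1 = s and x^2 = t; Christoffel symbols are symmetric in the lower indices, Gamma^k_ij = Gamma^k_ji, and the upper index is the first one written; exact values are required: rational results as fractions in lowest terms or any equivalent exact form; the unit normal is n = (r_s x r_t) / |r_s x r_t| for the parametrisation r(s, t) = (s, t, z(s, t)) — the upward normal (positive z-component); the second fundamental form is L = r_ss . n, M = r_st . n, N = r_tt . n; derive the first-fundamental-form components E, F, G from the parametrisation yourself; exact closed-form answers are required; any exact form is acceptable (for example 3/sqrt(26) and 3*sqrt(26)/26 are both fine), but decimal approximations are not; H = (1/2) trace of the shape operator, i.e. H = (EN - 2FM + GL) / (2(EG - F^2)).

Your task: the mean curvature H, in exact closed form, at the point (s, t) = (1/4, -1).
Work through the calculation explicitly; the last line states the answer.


z_s = -7/4, z_t = 7/8, z_ss = 0, z_st = 7/2, z_tt = -7/8
E = 65/16, F = -49/32, G = 113/64; answer radicand W^2 = 309/64
unnormalised second-form numerators: l = 0, m = 7/2, n = -7/8; L = l/sqrt(309/64), and similarly M = m/sqrt(W^2), N = n/sqrt(W^2)
H = (E*n - 2*F*m + G*l) / (2*(EG - F^2)*sqrt(W^2)); E*n - 2*F*m + G*l = 917/128, EG - F^2 = 309/64, so H = (917/1236)/sqrt(309/64)

Answer: H = 1834*sqrt(309)/95481


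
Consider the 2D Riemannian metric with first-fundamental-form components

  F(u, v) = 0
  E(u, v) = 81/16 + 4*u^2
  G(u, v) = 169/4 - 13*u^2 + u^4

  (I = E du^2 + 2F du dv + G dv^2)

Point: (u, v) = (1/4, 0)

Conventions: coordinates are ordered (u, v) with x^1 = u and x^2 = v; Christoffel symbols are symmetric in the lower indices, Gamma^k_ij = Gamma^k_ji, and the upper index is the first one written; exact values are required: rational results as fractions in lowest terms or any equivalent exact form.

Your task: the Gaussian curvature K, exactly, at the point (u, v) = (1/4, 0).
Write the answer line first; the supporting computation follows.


Answer: K = 41472/744175

E = 85/16, F = 0, G = 10609/256, EG - F^2 = 901765/4096 at the point
E_u = 2, E_v = 0, F_u = 0, F_v = 0, G_u = -103/16, G_v = 0
E_vv = 0, F_uv = 0, G_uu = -101/4
K follows from Brioschi's formula, (det M1 - det M2)/(EG - F^2)^2.
M1 = [[-E_vv/2 + F_uv - G_uu/2, E_u/2, F_u - E_v/2], [F_v - G_u/2, E, F], [G_v/2, F, G]] = [[101/8, 1, 0], [103/32, 85/16, 0], [0, 0, 10609/256]]; det M1 = 86707357/32768
M2 = [[0, E_v/2, G_u/2], [E_v/2, E, F], [G_u/2, F, G]] = [[0, 0, -103/32], [0, 85/16, 0], [-103/32, 0, 10609/256]]; det M2 = -901765/16384
det M1 - det M2 = 88510887/32768; K = 88510887/32768 / (901765/4096)^2 = 41472/744175


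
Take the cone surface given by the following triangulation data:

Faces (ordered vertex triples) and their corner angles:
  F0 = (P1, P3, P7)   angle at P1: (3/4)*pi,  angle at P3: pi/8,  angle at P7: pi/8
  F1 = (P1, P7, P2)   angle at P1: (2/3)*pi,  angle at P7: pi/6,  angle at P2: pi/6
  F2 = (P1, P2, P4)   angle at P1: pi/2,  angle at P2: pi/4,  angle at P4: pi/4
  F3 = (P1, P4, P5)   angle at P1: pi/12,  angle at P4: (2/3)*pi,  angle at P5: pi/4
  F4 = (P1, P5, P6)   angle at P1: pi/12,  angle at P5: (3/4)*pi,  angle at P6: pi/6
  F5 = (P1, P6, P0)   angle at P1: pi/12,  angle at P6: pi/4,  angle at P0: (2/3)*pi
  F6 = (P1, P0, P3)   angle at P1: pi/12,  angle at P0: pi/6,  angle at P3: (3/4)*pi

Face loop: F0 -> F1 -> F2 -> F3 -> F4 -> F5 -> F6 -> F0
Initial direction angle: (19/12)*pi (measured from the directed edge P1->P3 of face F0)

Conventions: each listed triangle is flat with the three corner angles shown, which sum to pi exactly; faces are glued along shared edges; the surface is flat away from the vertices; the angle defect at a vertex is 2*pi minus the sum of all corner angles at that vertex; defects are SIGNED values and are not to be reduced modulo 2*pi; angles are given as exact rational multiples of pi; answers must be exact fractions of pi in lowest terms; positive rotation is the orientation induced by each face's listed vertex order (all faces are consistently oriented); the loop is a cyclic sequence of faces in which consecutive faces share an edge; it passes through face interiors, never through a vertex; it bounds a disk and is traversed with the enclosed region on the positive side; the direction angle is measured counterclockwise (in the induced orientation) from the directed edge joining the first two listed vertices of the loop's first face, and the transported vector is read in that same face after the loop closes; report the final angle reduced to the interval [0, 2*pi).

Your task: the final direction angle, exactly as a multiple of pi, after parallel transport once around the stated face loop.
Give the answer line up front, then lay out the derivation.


Answer: final direction angle = (4/3)*pi

enclosed vertex P1: corner angles sum to (9/4)*pi, defect = 2*pi - (9/4)*pi = -pi/4
the rotation equals the total enclosed defect, so the final angle is initial + defects (mod 2*pi)
final angle = (19/12)*pi - pi/4 = (4/3)*pi (mod 2*pi)


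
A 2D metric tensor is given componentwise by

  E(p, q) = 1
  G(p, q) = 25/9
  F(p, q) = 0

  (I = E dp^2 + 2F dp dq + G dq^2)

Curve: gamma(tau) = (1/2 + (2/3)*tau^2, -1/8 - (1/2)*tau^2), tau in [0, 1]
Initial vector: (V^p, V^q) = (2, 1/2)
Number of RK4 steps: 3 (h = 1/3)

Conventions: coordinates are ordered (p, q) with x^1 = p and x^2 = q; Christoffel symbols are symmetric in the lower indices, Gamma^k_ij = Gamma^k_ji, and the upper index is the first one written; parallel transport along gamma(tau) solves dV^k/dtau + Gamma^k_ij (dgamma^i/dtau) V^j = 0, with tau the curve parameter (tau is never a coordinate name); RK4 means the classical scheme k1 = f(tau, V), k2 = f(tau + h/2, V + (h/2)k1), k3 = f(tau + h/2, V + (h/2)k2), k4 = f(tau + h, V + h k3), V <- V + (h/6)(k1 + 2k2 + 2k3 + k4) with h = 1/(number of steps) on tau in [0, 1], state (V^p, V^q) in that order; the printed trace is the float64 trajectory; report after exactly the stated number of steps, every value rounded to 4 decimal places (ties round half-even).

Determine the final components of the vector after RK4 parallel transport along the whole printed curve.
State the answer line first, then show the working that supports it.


Answer: V^p = 2.0000, V^q = 0.5000

gamma'(tau) = ((4/3)*tau, -tau); f(tau, V)^k = -Gamma^k_ij(gamma(tau)) gamma'^i(tau) V^j; h = 1/3; intermediate values shown to 6 dp
curve data and Christoffel symbols at the stage parameters:
  tau = 0.000000: gamma = (0.500000, -0.125000), gamma' = (0.000000, 0.000000); Gamma_ppp = 0.000000, Gamma_ppq = 0.000000, Gamma_pqq = 0.000000, Gamma_qpp = 0.000000, Gamma_qpq = 0.000000, Gamma_qqq = 0.000000
  tau = 0.166667: gamma = (0.518519, -0.138889), gamma' = (0.222222, -0.166667); Gamma_ppp = 0.000000, Gamma_ppq = 0.000000, Gamma_pqq = 0.000000, Gamma_qpp = 0.000000, Gamma_qpq = 0.000000, Gamma_qqq = 0.000000
  tau = 0.333333: gamma = (0.574074, -0.180556), gamma' = (0.444444, -0.333333); Gamma_ppp = 0.000000, Gamma_ppq = 0.000000, Gamma_pqq = 0.000000, Gamma_qpp = 0.000000, Gamma_qpq = 0.000000, Gamma_qqq = 0.000000
  tau = 0.500000: gamma = (0.666667, -0.250000), gamma' = (0.666667, -0.500000); Gamma_ppp = 0.000000, Gamma_ppq = 0.000000, Gamma_pqq = 0.000000, Gamma_qpp = 0.000000, Gamma_qpq = 0.000000, Gamma_qqq = 0.000000
  tau = 0.666667: gamma = (0.796296, -0.347222), gamma' = (0.888889, -0.666667); Gamma_ppp = 0.000000, Gamma_ppq = 0.000000, Gamma_pqq = 0.000000, Gamma_qpp = 0.000000, Gamma_qpq = 0.000000, Gamma_qqq = 0.000000
  tau = 0.833333: gamma = (0.962963, -0.472222), gamma' = (1.111111, -0.833333); Gamma_ppp = 0.000000, Gamma_ppq = 0.000000, Gamma_pqq = 0.000000, Gamma_qpp = 0.000000, Gamma_qpq = 0.000000, Gamma_qqq = 0.000000
  tau = 1.000000: gamma = (1.166667, -0.625000), gamma' = (1.333333, -1.000000); Gamma_ppp = 0.000000, Gamma_ppq = 0.000000, Gamma_pqq = 0.000000, Gamma_qpp = 0.000000, Gamma_qpq = 0.000000, Gamma_qqq = 0.000000
step 0: V^p = 2.0000, V^q = 0.5000
step 1: k1 = (0.000000, 0.000000), k2 = (0.000000, 0.000000), k3 = (0.000000, 0.000000), k4 = (0.000000, 0.000000); V <- V + (h/6)(k1 + 2k2 + 2k3 + k4): V^p = 2.0000, V^q = 0.5000
step 2: k1 = (0.000000, 0.000000), k2 = (0.000000, 0.000000), k3 = (0.000000, 0.000000), k4 = (0.000000, 0.000000); V <- V + (h/6)(k1 + 2k2 + 2k3 + k4): V^p = 2.0000, V^q = 0.5000
step 3: k1 = (0.000000, 0.000000), k2 = (0.000000, 0.000000), k3 = (0.000000, 0.000000), k4 = (0.000000, 0.000000); V <- V + (h/6)(k1 + 2k2 + 2k3 + k4): V^p = 2.0000, V^q = 0.5000


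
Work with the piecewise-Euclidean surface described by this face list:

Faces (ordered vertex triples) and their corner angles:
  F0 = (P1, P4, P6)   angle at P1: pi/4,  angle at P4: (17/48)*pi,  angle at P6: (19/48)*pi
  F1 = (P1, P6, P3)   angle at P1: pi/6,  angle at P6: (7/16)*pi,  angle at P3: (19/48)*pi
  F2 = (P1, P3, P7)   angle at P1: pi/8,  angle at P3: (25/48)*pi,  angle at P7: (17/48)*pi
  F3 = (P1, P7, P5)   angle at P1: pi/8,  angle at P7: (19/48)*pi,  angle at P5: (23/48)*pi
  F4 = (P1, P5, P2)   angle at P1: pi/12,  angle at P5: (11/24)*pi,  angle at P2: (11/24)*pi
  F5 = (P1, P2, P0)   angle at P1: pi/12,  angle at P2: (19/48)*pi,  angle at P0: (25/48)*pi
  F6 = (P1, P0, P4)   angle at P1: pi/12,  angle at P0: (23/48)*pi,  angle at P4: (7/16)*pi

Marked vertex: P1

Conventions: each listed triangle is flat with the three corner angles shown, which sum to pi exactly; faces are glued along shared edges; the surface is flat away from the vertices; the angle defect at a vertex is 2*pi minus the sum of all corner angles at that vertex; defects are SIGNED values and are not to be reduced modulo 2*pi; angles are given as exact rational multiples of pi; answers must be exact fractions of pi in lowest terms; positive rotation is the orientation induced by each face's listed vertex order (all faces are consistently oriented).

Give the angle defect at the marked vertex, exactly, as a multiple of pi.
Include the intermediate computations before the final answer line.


Sum of corner angles at P1: (11/12)*pi
defect = 2*pi - (11/12)*pi

Answer: defect(P1) = (13/12)*pi


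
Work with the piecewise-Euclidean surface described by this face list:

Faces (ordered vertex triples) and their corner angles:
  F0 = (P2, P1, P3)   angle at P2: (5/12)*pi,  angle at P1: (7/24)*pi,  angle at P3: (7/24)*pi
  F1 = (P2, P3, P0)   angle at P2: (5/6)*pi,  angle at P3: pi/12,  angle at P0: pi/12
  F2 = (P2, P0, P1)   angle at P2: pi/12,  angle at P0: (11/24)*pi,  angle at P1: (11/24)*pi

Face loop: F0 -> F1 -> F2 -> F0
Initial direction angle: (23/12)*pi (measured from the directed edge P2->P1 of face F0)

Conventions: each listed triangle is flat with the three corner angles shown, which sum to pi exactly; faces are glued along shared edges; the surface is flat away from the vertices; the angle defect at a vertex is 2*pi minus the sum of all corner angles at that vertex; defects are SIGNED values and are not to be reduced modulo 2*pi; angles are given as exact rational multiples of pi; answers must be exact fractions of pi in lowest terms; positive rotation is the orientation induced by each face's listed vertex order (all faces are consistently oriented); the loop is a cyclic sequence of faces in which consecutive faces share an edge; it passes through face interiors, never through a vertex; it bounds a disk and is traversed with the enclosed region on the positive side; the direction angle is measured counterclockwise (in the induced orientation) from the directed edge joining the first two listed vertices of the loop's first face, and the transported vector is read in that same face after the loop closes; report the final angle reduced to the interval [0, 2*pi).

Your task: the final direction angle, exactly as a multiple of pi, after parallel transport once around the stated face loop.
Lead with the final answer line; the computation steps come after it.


Answer: final direction angle = (7/12)*pi

enclosed vertex P2: corner angles sum to (4/3)*pi, defect = 2*pi - (4/3)*pi = (2/3)*pi
final direction = starting direction + enclosed defect total, reduced mod 2*pi (induced orientation)
final angle = (23/12)*pi + (2/3)*pi = (7/12)*pi (mod 2*pi)


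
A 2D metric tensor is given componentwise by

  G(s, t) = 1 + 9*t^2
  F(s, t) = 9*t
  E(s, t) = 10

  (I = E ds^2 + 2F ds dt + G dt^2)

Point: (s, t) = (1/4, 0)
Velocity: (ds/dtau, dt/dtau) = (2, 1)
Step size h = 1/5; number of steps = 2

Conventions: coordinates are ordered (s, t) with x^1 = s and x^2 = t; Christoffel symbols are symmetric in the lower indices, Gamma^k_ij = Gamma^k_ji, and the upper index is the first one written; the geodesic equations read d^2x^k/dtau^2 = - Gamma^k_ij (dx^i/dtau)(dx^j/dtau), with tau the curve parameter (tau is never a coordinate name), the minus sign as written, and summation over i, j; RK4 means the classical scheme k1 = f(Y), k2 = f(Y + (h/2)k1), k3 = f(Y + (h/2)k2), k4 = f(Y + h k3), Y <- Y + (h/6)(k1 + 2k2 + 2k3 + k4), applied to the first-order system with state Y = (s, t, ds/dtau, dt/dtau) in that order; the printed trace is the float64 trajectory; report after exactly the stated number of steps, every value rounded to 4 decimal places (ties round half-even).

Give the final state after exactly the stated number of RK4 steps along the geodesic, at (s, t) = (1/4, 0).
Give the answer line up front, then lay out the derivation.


Answer: s = 0.9811, t = 0.3912, ds/dtau = 1.6699, dt/dtau = 0.9375

f(Y) = (ds/dtau, dt/dtau, -Gamma^s_ij Y'^i Y'^j, -Gamma^t_ij Y'^i Y'^j) with the Gammas evaluated at the stage position; h = 0.200000; intermediate values shown to 6 dp
step 0: s = 0.2500, t = 0.0000, ds/dtau = 2.0000, dt/dtau = 1.0000
step 1:
  k1: at (s, t) = (0.250000, 0.000000), (ds/dtau, dt/dtau) = (2.000000, 1.000000); Gamma_sss = 0.000000, Gamma_sst = 0.000000, Gamma_stt = 0.900000, Gamma_tss = 0.000000, Gamma_tst = 0.000000, Gamma_ttt = 0.000000; k1 = (2.000000, 1.000000, -0.900000, 0.000000)
  k2: at (s, t) = (0.450000, 0.100000), (ds/dtau, dt/dtau) = (1.910000, 1.000000); Gamma_sss = 0.000000, Gamma_sst = 0.000000, Gamma_stt = 0.891972, Gamma_tss = 0.000000, Gamma_tst = 0.000000, Gamma_ttt = 0.089197; k2 = (1.910000, 1.000000, -0.891972, -0.089197)
  k3: at (s, t) = (0.441000, 0.100000), (ds/dtau, dt/dtau) = (1.910803, 0.991080); Gamma_sss = 0.000000, Gamma_sst = 0.000000, Gamma_stt = 0.891972, Gamma_tss = 0.000000, Gamma_tst = 0.000000, Gamma_ttt = 0.089197; k3 = (1.910803, 0.991080, -0.876131, -0.087613)
  k4: at (s, t) = (0.632161, 0.198216), (ds/dtau, dt/dtau) = (1.824774, 0.982477); Gamma_sss = 0.000000, Gamma_sst = 0.000000, Gamma_stt = 0.869262, Gamma_tss = 0.000000, Gamma_tst = 0.000000, Gamma_ttt = 0.172302; k4 = (1.824774, 0.982477, -0.839066, -0.166316)
  Y <- Y + (h/6)(k1 + 2k2 + 2k3 + k4): s = 0.6322, t = 0.1988, ds/dtau = 1.8242, dt/dtau = 0.9827
step 2:
  k1: at (s, t) = (0.632213, 0.198821), (ds/dtau, dt/dtau) = (1.824158, 0.982669); Gamma_sss = 0.000000, Gamma_sst = 0.000000, Gamma_stt = 0.869081, Gamma_tss = 0.000000, Gamma_tst = 0.000000, Gamma_ttt = 0.172792; k1 = (1.824158, 0.982669, -0.839217, -0.166854)
  k2: at (s, t) = (0.814628, 0.297088), (ds/dtau, dt/dtau) = (1.740236, 0.965983); Gamma_sss = 0.000000, Gamma_sst = 0.000000, Gamma_stt = 0.833769, Gamma_tss = 0.000000, Gamma_tst = 0.000000, Gamma_ttt = 0.247703; k2 = (1.740236, 0.965983, -0.778010, -0.231138)
  k3: at (s, t) = (0.806236, 0.295420), (ds/dtau, dt/dtau) = (1.746357, 0.959555); Gamma_sss = 0.000000, Gamma_sst = 0.000000, Gamma_stt = 0.834457, Gamma_tss = 0.000000, Gamma_tst = 0.000000, Gamma_ttt = 0.246515; k3 = (1.746357, 0.959555, -0.768323, -0.226978)
  k4: at (s, t) = (0.981484, 0.390732), (ds/dtau, dt/dtau) = (1.670493, 0.937273); Gamma_sss = 0.000000, Gamma_sst = 0.000000, Gamma_stt = 0.791275, Gamma_tss = 0.000000, Gamma_tst = 0.000000, Gamma_ttt = 0.309177; k4 = (1.670493, 0.937273, -0.695120, -0.271606)
  Y <- Y + (h/6)(k1 + 2k2 + 2k3 + k4): s = 0.9811, t = 0.3912, ds/dtau = 1.6699, dt/dtau = 0.9375


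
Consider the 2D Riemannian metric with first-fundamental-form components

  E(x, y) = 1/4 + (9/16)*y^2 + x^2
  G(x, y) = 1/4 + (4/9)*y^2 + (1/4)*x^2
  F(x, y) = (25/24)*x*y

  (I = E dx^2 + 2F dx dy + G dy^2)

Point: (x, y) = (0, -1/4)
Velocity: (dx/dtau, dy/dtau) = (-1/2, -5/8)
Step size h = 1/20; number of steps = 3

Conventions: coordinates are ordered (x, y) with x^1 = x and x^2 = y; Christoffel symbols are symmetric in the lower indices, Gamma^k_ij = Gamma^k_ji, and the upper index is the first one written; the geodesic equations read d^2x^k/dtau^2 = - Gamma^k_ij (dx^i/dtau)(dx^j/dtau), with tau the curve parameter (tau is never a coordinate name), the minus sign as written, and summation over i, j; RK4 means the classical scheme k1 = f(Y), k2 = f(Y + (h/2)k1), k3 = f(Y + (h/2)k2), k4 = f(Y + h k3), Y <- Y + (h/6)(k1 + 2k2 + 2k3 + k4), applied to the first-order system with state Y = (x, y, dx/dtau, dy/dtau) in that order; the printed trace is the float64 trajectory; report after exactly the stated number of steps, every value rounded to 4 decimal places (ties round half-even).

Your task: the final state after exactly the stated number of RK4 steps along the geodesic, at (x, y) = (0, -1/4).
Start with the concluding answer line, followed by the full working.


Answer: x = -0.0711, y = -0.3407, dx/dtau = -0.4455, dy/dtau = -0.5835

f(Y) = (dx/dtau, dy/dtau, -Gamma^x_ij Y'^i Y'^j, -Gamma^y_ij Y'^i Y'^j) with the Gammas evaluated at the stage position; h = 0.050000; intermediate values shown to 6 dp
step 0: x = 0.0000, y = -0.2500, dx/dtau = -0.5000, dy/dtau = -0.6250
step 1:
  k1: at (x, y) = (0.000000, -0.250000), (dx/dtau, dy/dtau) = (-0.500000, -0.625000); Gamma_xxx = 0.000000, Gamma_xxy = -0.493151, Gamma_xyy = 0.000000, Gamma_yxx = -0.431250, Gamma_yxy = 0.000000, Gamma_yyy = -0.400000; k1 = (-0.500000, -0.625000, 0.308219, 0.264062)
  k2: at (x, y) = (-0.012500, -0.265625), (dx/dtau, dy/dtau) = (-0.492295, -0.618398); Gamma_xxx = -0.037735, Gamma_xxy = -0.515441, Gamma_xyy = -0.029140, Gamma_yxx = -0.451845, Gamma_yxy = -0.004770, Gamma_yyy = -0.419175; k2 = (-0.492295, -0.618398, 0.334124, 0.272710)
  k3: at (x, y) = (-0.012307, -0.265460), (dx/dtau, dy/dtau) = (-0.491647, -0.618182); Gamma_xxx = -0.037166, Gamma_xxy = -0.515218, Gamma_xyy = -0.028702, Gamma_yxx = -0.451643, Gamma_yxy = -0.004704, Gamma_yyy = -0.418985; k3 = (-0.491647, -0.618182, 0.333130, 0.272144)
  k4: at (x, y) = (-0.024582, -0.280909), (dx/dtau, dy/dtau) = (-0.483344, -0.611393); Gamma_xxx = -0.071869, Gamma_xxy = -0.535452, Gamma_xyy = -0.055332, Gamma_yxx = -0.470108, Gamma_yxy = -0.008043, Gamma_yyy = -0.436328; k4 = (-0.483344, -0.611393, 0.353939, 0.277681)
  Y <- Y + (h/6)(k1 + 2k2 + 2k3 + k4): x = -0.0246, y = -0.2809, dx/dtau = -0.4834, dy/dtau = -0.6114
step 2:
  k1: at (x, y) = (-0.024594, -0.280913), (dx/dtau, dy/dtau) = (-0.483361, -0.611405); Gamma_xxx = -0.071901, Gamma_xxy = -0.535456, Gamma_xyy = -0.055357, Gamma_yxx = -0.470111, Gamma_yxy = -0.008046, Gamma_yyy = -0.436331; k1 = (-0.483361, -0.611405, 0.353978, 0.277699)
  k2: at (x, y) = (-0.036678, -0.296198), (dx/dtau, dy/dtau) = (-0.474512, -0.604462); Gamma_xxx = -0.103667, Gamma_xxy = -0.553710, Gamma_xyy = -0.079558, Gamma_yxx = -0.486488, Gamma_yxy = -0.010035, Gamma_yyy = -0.451885; k2 = (-0.474512, -0.604462, 0.370045, 0.280402)
  k3: at (x, y) = (-0.036456, -0.296025), (dx/dtau, dy/dtau) = (-0.474110, -0.604395); Gamma_xxx = -0.103084, Gamma_xxy = -0.553525, Gamma_xyy = -0.079113, Gamma_yxx = -0.486334, Gamma_yxy = -0.009996, Gamma_yyy = -0.451733; k3 = (-0.474110, -0.604395, 0.369295, 0.280062)
  k4: at (x, y) = (-0.048299, -0.311133), (dx/dtau, dy/dtau) = (-0.464896, -0.597401); Gamma_xxx = -0.131886, Gamma_xxy = -0.569924, Gamma_xyy = -0.100880, Gamma_yxx = -0.500737, Gamma_yxy = -0.010740, Gamma_yyy = -0.465595; k4 = (-0.464896, -0.597401, 0.381077, 0.280355)
  Y <- Y + (h/6)(k1 + 2k2 + 2k3 + k4): x = -0.0483, y = -0.3111, dx/dtau = -0.4649, dy/dtau = -0.5974
step 3:
  k1: at (x, y) = (-0.048306, -0.311134), (dx/dtau, dy/dtau) = (-0.464913, -0.597413); Gamma_xxx = -0.131905, Gamma_xxy = -0.569924, Gamma_xyy = -0.100894, Gamma_yxx = -0.500736, Gamma_yxy = -0.010742, Gamma_yyy = -0.465595; k1 = (-0.464913, -0.597413, 0.381107, 0.280370)
  k2: at (x, y) = (-0.059929, -0.326069), (dx/dtau, dy/dtau) = (-0.455386, -0.590404); Gamma_xxx = -0.157888, Gamma_xxy = -0.584573, Gamma_xyy = -0.120349, Gamma_yxx = -0.513254, Gamma_yxy = -0.010341, Gamma_yyy = -0.477844; k2 = (-0.455386, -0.590404, 0.389031, 0.278562)
  k3: at (x, y) = (-0.059691, -0.325894), (dx/dtau, dy/dtau) = (-0.455188, -0.590449); Gamma_xxx = -0.157331, Gamma_xxy = -0.584435, Gamma_xyy = -0.119930, Gamma_yxx = -0.513159, Gamma_yxy = -0.010332, Gamma_yyy = -0.477741; k3 = (-0.455188, -0.590449, 0.388561, 0.278433)
  k4: at (x, y) = (-0.071065, -0.340656), (dx/dtau, dy/dtau) = (-0.445485, -0.583491); Gamma_xxx = -0.180604, Gamma_xxy = -0.597498, Gamma_xyy = -0.137175, Gamma_yxx = -0.523964, Gamma_yxy = -0.008912, Gamma_yyy = -0.488522; k4 = (-0.445485, -0.583491, 0.393168, 0.274941)
  Y <- Y + (h/6)(k1 + 2k2 + 2k3 + k4): x = -0.0711, y = -0.3407, dx/dtau = -0.4455, dy/dtau = -0.5835


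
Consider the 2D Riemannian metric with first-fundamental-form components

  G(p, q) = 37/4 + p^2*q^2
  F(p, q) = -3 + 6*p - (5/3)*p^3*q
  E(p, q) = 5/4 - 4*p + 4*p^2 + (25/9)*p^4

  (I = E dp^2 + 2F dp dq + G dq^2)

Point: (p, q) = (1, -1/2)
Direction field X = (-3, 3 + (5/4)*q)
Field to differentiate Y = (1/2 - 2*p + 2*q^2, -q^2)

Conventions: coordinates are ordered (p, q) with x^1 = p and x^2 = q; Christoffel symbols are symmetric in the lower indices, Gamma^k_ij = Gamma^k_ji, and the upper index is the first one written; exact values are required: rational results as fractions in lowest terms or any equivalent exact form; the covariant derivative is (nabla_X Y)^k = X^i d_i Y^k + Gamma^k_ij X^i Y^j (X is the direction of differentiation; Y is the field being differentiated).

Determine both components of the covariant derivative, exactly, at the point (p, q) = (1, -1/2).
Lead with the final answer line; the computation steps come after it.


Answer: (nabla_X Y)^p = 364667/54304, (nabla_X Y)^q = 77177/27152

E = 145/36, F = 23/6, G = 19/2 at the point
E_p = 136/9, E_q = 0, F_p = 17/2, F_q = -5/3, G_p = 1/2, G_q = -1
EG - F^2 = 1697/72;  g^inv = (72/1697) * [[19/2, -23/6], [-23/6, 145/36]]
first-kind symbols [ij,l] = (1/2)(d_i g_jl + d_j g_il - d_l g_ij): [pp,p] = E_p/2 = 68/9, [pp,q] = F_p - E_q/2 = 17/2, [pq,p] = E_q/2 = 0, [pq,q] = G_p/2 = 1/4, [qq,p] = F_q - G_p/2 = -23/12, [qq,q] = G_q/2 = -1/2
Gamma^p_ij = (G*[ij,p] - F*[ij,q])/(EG - F^2), Gamma^q_ij = (E*[ij,q] - F*[ij,p])/(EG - F^2)
Gamma_ppp = 2822/1697, Gamma_ppq = -69/1697, Gamma_pqq = -1173/1697, Gamma_qpp = 1139/5091, Gamma_qpq = 145/3394, Gamma_qqq = 384/1697
X = (-3, 19/8), Y = (-1, -1/4) at the point


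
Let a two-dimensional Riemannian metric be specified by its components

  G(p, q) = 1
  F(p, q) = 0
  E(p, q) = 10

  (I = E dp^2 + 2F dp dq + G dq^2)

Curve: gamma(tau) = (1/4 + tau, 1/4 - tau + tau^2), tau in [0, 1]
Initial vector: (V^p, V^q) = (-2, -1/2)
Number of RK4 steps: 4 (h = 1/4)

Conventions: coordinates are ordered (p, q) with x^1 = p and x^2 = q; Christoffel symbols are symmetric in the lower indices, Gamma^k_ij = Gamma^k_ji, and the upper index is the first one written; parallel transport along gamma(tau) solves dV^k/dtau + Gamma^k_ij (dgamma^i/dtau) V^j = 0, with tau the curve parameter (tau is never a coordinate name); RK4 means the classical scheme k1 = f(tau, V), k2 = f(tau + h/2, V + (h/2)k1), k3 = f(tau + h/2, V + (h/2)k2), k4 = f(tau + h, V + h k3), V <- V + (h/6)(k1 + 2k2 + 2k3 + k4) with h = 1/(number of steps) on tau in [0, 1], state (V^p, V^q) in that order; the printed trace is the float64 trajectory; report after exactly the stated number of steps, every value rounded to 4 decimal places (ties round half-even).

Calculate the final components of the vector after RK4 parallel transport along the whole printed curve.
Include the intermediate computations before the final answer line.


gamma'(tau) = (1, -1 + 2*tau); f(tau, V)^k = -Gamma^k_ij(gamma(tau)) gamma'^i(tau) V^j; h = 1/4; intermediate values shown to 6 dp
curve data and Christoffel symbols at the stage parameters:
  tau = 0.000000: gamma = (0.250000, 0.250000), gamma' = (1.000000, -1.000000); Gamma_ppp = 0.000000, Gamma_ppq = 0.000000, Gamma_pqq = 0.000000, Gamma_qpp = 0.000000, Gamma_qpq = 0.000000, Gamma_qqq = 0.000000
  tau = 0.125000: gamma = (0.375000, 0.140625), gamma' = (1.000000, -0.750000); Gamma_ppp = 0.000000, Gamma_ppq = 0.000000, Gamma_pqq = 0.000000, Gamma_qpp = 0.000000, Gamma_qpq = 0.000000, Gamma_qqq = 0.000000
  tau = 0.250000: gamma = (0.500000, 0.062500), gamma' = (1.000000, -0.500000); Gamma_ppp = 0.000000, Gamma_ppq = 0.000000, Gamma_pqq = 0.000000, Gamma_qpp = 0.000000, Gamma_qpq = 0.000000, Gamma_qqq = 0.000000
  tau = 0.375000: gamma = (0.625000, 0.015625), gamma' = (1.000000, -0.250000); Gamma_ppp = 0.000000, Gamma_ppq = 0.000000, Gamma_pqq = 0.000000, Gamma_qpp = 0.000000, Gamma_qpq = 0.000000, Gamma_qqq = 0.000000
  tau = 0.500000: gamma = (0.750000, 0.000000), gamma' = (1.000000, 0.000000); Gamma_ppp = 0.000000, Gamma_ppq = 0.000000, Gamma_pqq = 0.000000, Gamma_qpp = 0.000000, Gamma_qpq = 0.000000, Gamma_qqq = 0.000000
  tau = 0.625000: gamma = (0.875000, 0.015625), gamma' = (1.000000, 0.250000); Gamma_ppp = 0.000000, Gamma_ppq = 0.000000, Gamma_pqq = 0.000000, Gamma_qpp = 0.000000, Gamma_qpq = 0.000000, Gamma_qqq = 0.000000
  tau = 0.750000: gamma = (1.000000, 0.062500), gamma' = (1.000000, 0.500000); Gamma_ppp = 0.000000, Gamma_ppq = 0.000000, Gamma_pqq = 0.000000, Gamma_qpp = 0.000000, Gamma_qpq = 0.000000, Gamma_qqq = 0.000000
  tau = 0.875000: gamma = (1.125000, 0.140625), gamma' = (1.000000, 0.750000); Gamma_ppp = 0.000000, Gamma_ppq = 0.000000, Gamma_pqq = 0.000000, Gamma_qpp = 0.000000, Gamma_qpq = 0.000000, Gamma_qqq = 0.000000
  tau = 1.000000: gamma = (1.250000, 0.250000), gamma' = (1.000000, 1.000000); Gamma_ppp = 0.000000, Gamma_ppq = 0.000000, Gamma_pqq = 0.000000, Gamma_qpp = 0.000000, Gamma_qpq = 0.000000, Gamma_qqq = 0.000000
step 0: V^p = -2.0000, V^q = -0.5000
step 1: k1 = (0.000000, 0.000000), k2 = (0.000000, 0.000000), k3 = (0.000000, 0.000000), k4 = (0.000000, 0.000000); V <- V + (h/6)(k1 + 2k2 + 2k3 + k4): V^p = -2.0000, V^q = -0.5000
step 2: k1 = (0.000000, 0.000000), k2 = (0.000000, 0.000000), k3 = (0.000000, 0.000000), k4 = (0.000000, 0.000000); V <- V + (h/6)(k1 + 2k2 + 2k3 + k4): V^p = -2.0000, V^q = -0.5000
step 3: k1 = (0.000000, 0.000000), k2 = (0.000000, 0.000000), k3 = (0.000000, 0.000000), k4 = (0.000000, 0.000000); V <- V + (h/6)(k1 + 2k2 + 2k3 + k4): V^p = -2.0000, V^q = -0.5000
step 4: k1 = (0.000000, 0.000000), k2 = (0.000000, 0.000000), k3 = (0.000000, 0.000000), k4 = (0.000000, 0.000000); V <- V + (h/6)(k1 + 2k2 + 2k3 + k4): V^p = -2.0000, V^q = -0.5000

Answer: V^p = -2.0000, V^q = -0.5000


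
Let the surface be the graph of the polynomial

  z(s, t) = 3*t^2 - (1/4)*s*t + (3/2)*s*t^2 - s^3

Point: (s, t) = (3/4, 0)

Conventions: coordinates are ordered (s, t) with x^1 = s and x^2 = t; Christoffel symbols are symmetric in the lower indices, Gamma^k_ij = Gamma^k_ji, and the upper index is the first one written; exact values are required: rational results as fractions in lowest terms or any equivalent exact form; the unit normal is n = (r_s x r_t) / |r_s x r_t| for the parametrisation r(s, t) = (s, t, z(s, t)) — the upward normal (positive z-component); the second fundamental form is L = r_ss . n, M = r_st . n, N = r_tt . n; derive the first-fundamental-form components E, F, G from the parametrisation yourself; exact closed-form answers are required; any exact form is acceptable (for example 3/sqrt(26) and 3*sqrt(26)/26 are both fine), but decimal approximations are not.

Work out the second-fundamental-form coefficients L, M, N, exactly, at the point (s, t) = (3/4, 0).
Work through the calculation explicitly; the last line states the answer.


z_s = -27/16, z_t = -3/16, z_ss = -9/2, z_st = -1/4, z_tt = 33/4
E = 985/256, F = 81/256, G = 265/256; answer radicand W^2 = 497/128
unnormalised second-form numerators: l = -9/2, m = -1/4, n = 33/4; L = l/sqrt(497/128), and similarly M = m/sqrt(W^2), N = n/sqrt(W^2)

Answer: L = -36*sqrt(994)/497, M = -2*sqrt(994)/497, N = 66*sqrt(994)/497
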